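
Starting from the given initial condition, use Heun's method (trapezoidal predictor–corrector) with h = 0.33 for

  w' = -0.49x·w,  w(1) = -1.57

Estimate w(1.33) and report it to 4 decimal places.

-1.3015

Heun: k1 = f(x_n, w_n); k2 = f(x_n + h, w_n + h·k1); w_{n+1} = w_n + (h/2)·(k1 + k2).
x=1.000000, w=-1.570000:
  k1 = f(1.000000, -1.570000) = 0.769300
  k2 = f(1.330000, -1.316131) = 0.857723
  w ← -1.570000 + (0.33/2)·(0.769300 + 0.857723) = -1.301541
w(1.33) ≈ -1.3015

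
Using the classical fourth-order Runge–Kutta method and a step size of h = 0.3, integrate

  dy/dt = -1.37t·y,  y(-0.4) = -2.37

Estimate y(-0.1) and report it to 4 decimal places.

-2.6265

RK4: k1 = f(t_n, y_n); k2 = f(t_n + h/2, y_n + (h/2)·k1); k3 = f(t_n + h/2, y_n + (h/2)·k2); k4 = f(t_n + h, y_n + h·k3); y_{n+1} = y_n + (h/6)·(k1 + 2k2 + 2k3 + k4).
t=-0.400000, y=-2.370000:
  k1 = f(-0.400000, -2.370000) = -1.298760
  k2 = f(-0.250000, -2.564814) = -0.878449
  k3 = f(-0.250000, -2.501767) = -0.856855
  k4 = f(-0.100000, -2.627057) = -0.359907
  y ← -2.370000 + (0.3/6)·(k1 + 2k2 + 2k3 + k4) = -2.626464
y(-0.1) ≈ -2.6265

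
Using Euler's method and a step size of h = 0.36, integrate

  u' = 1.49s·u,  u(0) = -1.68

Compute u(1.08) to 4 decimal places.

Euler: u_{n+1} = u_n + h·f(s_n, u_n).
s=0.000000, u=-1.680000: f=0.000000 → u ← -1.680000 + 0.36·0.000000 = -1.680000
s=0.360000, u=-1.680000: f=-0.901152 → u ← -1.680000 + 0.36·(-0.901152) = -2.004415
s=0.720000, u=-2.004415: f=-2.150336 → u ← -2.004415 + 0.36·(-2.150336) = -2.778536
u(1.08) ≈ -2.7785

-2.7785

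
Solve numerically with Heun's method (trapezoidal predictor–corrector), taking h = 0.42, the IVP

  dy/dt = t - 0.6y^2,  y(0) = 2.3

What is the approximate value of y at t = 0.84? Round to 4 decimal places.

1.3829

Heun: k1 = f(t_n, y_n); k2 = f(t_n + h, y_n + h·k1); y_{n+1} = y_n + (h/2)·(k1 + k2).
t=0.000000, y=2.300000:
  k1 = f(0.000000, 2.300000) = -3.174000
  k2 = f(0.420000, 0.966920) = -0.140961
  y ← 2.300000 + (0.42/2)·(-3.174000 + (-0.140961)) = 1.603858
t=0.420000, y=1.603858:
  k1 = f(0.420000, 1.603858) = -1.123417
  k2 = f(0.840000, 1.132023) = 0.071114
  y ← 1.603858 + (0.42/2)·(-1.123417 + 0.071114) = 1.382875
y(0.84) ≈ 1.3829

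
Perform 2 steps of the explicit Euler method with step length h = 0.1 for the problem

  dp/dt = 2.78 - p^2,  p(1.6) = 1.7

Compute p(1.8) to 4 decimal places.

Euler: p_{n+1} = p_n + h·f(t_n, p_n).
t=1.600000, p=1.700000: f=-0.110000 → p ← 1.700000 + 0.1·(-0.110000) = 1.689000
t=1.700000, p=1.689000: f=-0.072721 → p ← 1.689000 + 0.1·(-0.072721) = 1.681728
p(1.8) ≈ 1.6817

1.6817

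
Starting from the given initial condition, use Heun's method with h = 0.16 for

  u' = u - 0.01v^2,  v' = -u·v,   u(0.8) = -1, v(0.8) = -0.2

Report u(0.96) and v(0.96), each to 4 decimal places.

Heun on (u,v): k1 = f(t_n, state_n); k2 = f(t_n + h, state_n + h·k1); state_{n+1} = state_n + (h/2)·(k1 + k2).
0.800000: (-1.000000, -0.200000)
  k1 = (-1.000400, -0.200000)
  predictor → (-1.160064, -0.232000)
  k2 = (-1.160602, -0.269135)
  → (-1.172880, -0.237531)
(u(0.96), v(0.96)) ≈ (-1.1729, -0.2375)

-1.1729, -0.2375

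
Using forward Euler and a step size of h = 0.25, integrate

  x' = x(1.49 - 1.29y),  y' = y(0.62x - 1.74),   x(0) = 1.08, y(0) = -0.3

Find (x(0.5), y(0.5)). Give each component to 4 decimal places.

Euler on (x,y): x_{n+1} = x_n + h·x', y_{n+1} = y_n + h·y'.
0.000000: (1.080000, -0.300000); f=(2.027160, 0.321120) → (1.586790, -0.219720)
0.250000: (1.586790, -0.219720); f=(2.814075, 0.166150) → (2.290309, -0.178182)
(x(0.5), y(0.5)) ≈ (2.2903, -0.1782)

2.2903, -0.1782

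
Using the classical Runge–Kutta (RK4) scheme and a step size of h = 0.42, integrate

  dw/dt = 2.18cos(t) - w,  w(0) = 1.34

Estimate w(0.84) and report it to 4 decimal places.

RK4: k1 = f(t_n, w_n); k2 = f(t_n + h/2, w_n + (h/2)·k1); k3 = f(t_n + h/2, w_n + (h/2)·k2); k4 = f(t_n + h, w_n + h·k3); w_{n+1} = w_n + (h/6)·(k1 + 2k2 + 2k3 + k4).
t=0.000000, w=1.340000:
  k1 = f(0.000000, 1.340000) = 0.840000
  k2 = f(0.210000, 1.516400) = 0.615707
  k3 = f(0.210000, 1.469299) = 0.662809
  k4 = f(0.420000, 1.618380) = 0.372154
  w ← 1.340000 + (0.42/6)·(k1 + 2k2 + 2k3 + k4) = 1.603843
t=0.420000, w=1.603843:
  k1 = f(0.420000, 1.603843) = 0.386691
  k2 = f(0.630000, 1.685048) = 0.076452
  k3 = f(0.630000, 1.619898) = 0.141602
  k4 = f(0.840000, 1.663316) = -0.208247
  w ← 1.603843 + (0.42/6)·(k1 + 2k2 + 2k3 + k4) = 1.646862
w(0.84) ≈ 1.6469

1.6469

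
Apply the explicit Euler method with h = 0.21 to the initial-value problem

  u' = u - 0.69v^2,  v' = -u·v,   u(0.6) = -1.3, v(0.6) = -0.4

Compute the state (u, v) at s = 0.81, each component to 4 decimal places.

-1.5962, -0.5092

Euler on (u,v): u_{n+1} = u_n + h·u', v_{n+1} = v_n + h·v'.
0.600000: (-1.300000, -0.400000); f=(-1.410400, -0.520000) → (-1.596184, -0.509200)
(u(0.81), v(0.81)) ≈ (-1.5962, -0.5092)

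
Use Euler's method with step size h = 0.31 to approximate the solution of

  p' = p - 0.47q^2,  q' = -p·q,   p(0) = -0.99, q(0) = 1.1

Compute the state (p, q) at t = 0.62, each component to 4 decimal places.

-2.2310, 2.0941

Euler on (p,q): p_{n+1} = p_n + h·p', q_{n+1} = q_n + h·q'.
0.000000: (-0.990000, 1.100000); f=(-1.558700, 1.089000) → (-1.473197, 1.437590)
0.310000: (-1.473197, 1.437590); f=(-2.444530, 2.117853) → (-2.231001, 2.094125)
(p(0.62), q(0.62)) ≈ (-2.2310, 2.0941)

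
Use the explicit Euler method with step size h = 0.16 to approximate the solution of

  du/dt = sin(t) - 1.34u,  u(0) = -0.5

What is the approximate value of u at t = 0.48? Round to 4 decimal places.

Euler: u_{n+1} = u_n + h·f(t_n, u_n).
t=0.000000, u=-0.500000: f=0.670000 → u ← -0.500000 + 0.16·0.670000 = -0.392800
t=0.160000, u=-0.392800: f=0.685670 → u ← -0.392800 + 0.16·0.685670 = -0.283093
t=0.320000, u=-0.283093: f=0.693911 → u ← -0.283093 + 0.16·0.693911 = -0.172067
u(0.48) ≈ -0.1721

-0.1721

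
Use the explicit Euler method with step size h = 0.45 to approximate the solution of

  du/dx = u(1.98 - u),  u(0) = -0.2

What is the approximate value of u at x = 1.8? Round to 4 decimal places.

-5.0485

Euler: u_{n+1} = u_n + h·f(x_n, u_n).
x=0.000000, u=-0.200000: f=-0.436000 → u ← -0.200000 + 0.45·(-0.436000) = -0.396200
x=0.450000, u=-0.396200: f=-0.941450 → u ← -0.396200 + 0.45·(-0.941450) = -0.819853
x=0.900000, u=-0.819853: f=-2.295467 → u ← -0.819853 + 0.45·(-2.295467) = -1.852813
x=1.350000, u=-1.852813: f=-7.101484 → u ← -1.852813 + 0.45·(-7.101484) = -5.048481
u(1.8) ≈ -5.0485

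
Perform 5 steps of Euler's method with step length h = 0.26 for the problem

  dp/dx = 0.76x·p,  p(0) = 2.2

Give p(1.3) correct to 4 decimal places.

3.5488

Euler: p_{n+1} = p_n + h·f(x_n, p_n).
x=0.000000, p=2.200000: f=0.000000 → p ← 2.200000 + 0.26·0.000000 = 2.200000
x=0.260000, p=2.200000: f=0.434720 → p ← 2.200000 + 0.26·0.434720 = 2.313027
x=0.520000, p=2.313027: f=0.914108 → p ← 2.313027 + 0.26·0.914108 = 2.550695
x=0.780000, p=2.550695: f=1.512052 → p ← 2.550695 + 0.26·1.512052 = 2.943829
x=1.040000, p=2.943829: f=2.326802 → p ← 2.943829 + 0.26·2.326802 = 3.548798
p(1.3) ≈ 3.5488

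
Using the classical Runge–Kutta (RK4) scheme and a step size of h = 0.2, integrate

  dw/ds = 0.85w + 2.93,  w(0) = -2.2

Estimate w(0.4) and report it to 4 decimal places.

RK4: k1 = f(s_n, w_n); k2 = f(s_n + h/2, w_n + (h/2)·k1); k3 = f(s_n + h/2, w_n + (h/2)·k2); k4 = f(s_n + h, w_n + h·k3); w_{n+1} = w_n + (h/6)·(k1 + 2k2 + 2k3 + k4).
s=0.000000, w=-2.200000:
  k1 = f(0.000000, -2.200000) = 1.060000
  k2 = f(0.100000, -2.094000) = 1.150100
  k3 = f(0.100000, -2.084990) = 1.157758
  k4 = f(0.200000, -1.968448) = 1.256819
  w ← -2.200000 + (0.2/6)·(k1 + 2k2 + 2k3 + k4) = -1.968915
s=0.200000, w=-1.968915:
  k1 = f(0.200000, -1.968915) = 1.256422
  k2 = f(0.300000, -1.843273) = 1.363218
  k3 = f(0.300000, -1.832594) = 1.372295
  k4 = f(0.400000, -1.694456) = 1.489712
  w ← -1.968915 + (0.2/6)·(k1 + 2k2 + 2k3 + k4) = -1.695010
w(0.4) ≈ -1.6950

-1.6950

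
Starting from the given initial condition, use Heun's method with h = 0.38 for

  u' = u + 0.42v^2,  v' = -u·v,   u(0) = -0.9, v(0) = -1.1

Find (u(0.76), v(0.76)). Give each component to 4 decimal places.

Heun on (u,v): k1 = f(t_n, state_n); k2 = f(t_n + h, state_n + h·k1); state_{n+1} = state_n + (h/2)·(k1 + k2).
0.000000: (-0.900000, -1.100000)
  k1 = (-0.391800, -0.990000)
  predictor → (-1.048884, -1.476200)
  k2 = (-0.133634, -1.548363)
  → (-0.999832, -1.582289)
0.380000: (-0.999832, -1.582289)
  k1 = (0.051696, -1.582024)
  predictor → (-0.980188, -2.183458)
  k2 = (1.022157, -2.140200)
  → (-0.795800, -2.289511)
(u(0.76), v(0.76)) ≈ (-0.7958, -2.2895)

-0.7958, -2.2895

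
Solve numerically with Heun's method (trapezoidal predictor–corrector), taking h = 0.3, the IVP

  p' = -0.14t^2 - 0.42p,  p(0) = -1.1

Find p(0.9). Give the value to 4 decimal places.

-0.7878

Heun: k1 = f(t_n, p_n); k2 = f(t_n + h, p_n + h·k1); p_{n+1} = p_n + (h/2)·(k1 + k2).
t=0.000000, p=-1.100000:
  k1 = f(0.000000, -1.100000) = 0.462000
  k2 = f(0.300000, -0.961400) = 0.391188
  p ← -1.100000 + (0.3/2)·(0.462000 + 0.391188) = -0.972022
t=0.300000, p=-0.972022:
  k1 = f(0.300000, -0.972022) = 0.395649
  k2 = f(0.600000, -0.853327) = 0.307997
  p ← -0.972022 + (0.3/2)·(0.395649 + 0.307997) = -0.866475
t=0.600000, p=-0.866475:
  k1 = f(0.600000, -0.866475) = 0.313519
  k2 = f(0.900000, -0.772419) = 0.211016
  p ← -0.866475 + (0.3/2)·(0.313519 + 0.211016) = -0.787795
p(0.9) ≈ -0.7878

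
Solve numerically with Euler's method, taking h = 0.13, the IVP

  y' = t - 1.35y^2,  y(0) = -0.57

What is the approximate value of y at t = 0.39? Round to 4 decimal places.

Euler: y_{n+1} = y_n + h·f(t_n, y_n).
t=0.000000, y=-0.570000: f=-0.438615 → y ← -0.570000 + 0.13·(-0.438615) = -0.627020
t=0.130000, y=-0.627020: f=-0.400758 → y ← -0.627020 + 0.13·(-0.400758) = -0.679118
t=0.260000, y=-0.679118: f=-0.362623 → y ← -0.679118 + 0.13·(-0.362623) = -0.726259
y(0.39) ≈ -0.7263

-0.7263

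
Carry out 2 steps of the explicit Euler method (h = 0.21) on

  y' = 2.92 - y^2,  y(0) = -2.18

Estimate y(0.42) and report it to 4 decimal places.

-3.3330

Euler: y_{n+1} = y_n + h·f(t_n, y_n).
t=0.000000, y=-2.180000: f=-1.832400 → y ← -2.180000 + 0.21·(-1.832400) = -2.564804
t=0.210000, y=-2.564804: f=-3.658220 → y ← -2.564804 + 0.21·(-3.658220) = -3.333030
y(0.42) ≈ -3.3330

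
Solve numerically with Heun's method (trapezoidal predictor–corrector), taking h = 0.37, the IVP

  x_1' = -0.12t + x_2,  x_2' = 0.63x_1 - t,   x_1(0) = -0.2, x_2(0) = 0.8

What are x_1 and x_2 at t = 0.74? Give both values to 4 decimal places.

Heun on (x_1,x_2): k1 = f(t_n, state_n); k2 = f(t_n + h, state_n + h·k1); state_{n+1} = state_n + (h/2)·(k1 + k2).
0.000000: (-0.200000, 0.800000)
  k1 = (0.800000, -0.126000)
  predictor → (0.096000, 0.753380)
  k2 = (0.708980, -0.309520)
  → (0.079161, 0.719429)
0.370000: (0.079161, 0.719429)
  k1 = (0.675029, -0.320128)
  predictor → (0.328922, 0.600981)
  k2 = (0.512181, -0.532779)
  → (0.298795, 0.561641)
(x_1(0.74), x_2(0.74)) ≈ (0.2988, 0.5616)

0.2988, 0.5616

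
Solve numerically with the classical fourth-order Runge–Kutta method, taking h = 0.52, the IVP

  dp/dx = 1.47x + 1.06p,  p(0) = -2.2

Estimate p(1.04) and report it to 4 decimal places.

RK4: k1 = f(x_n, p_n); k2 = f(x_n + h/2, p_n + (h/2)·k1); k3 = f(x_n + h/2, p_n + (h/2)·k2); k4 = f(x_n + h, p_n + h·k3); p_{n+1} = p_n + (h/6)·(k1 + 2k2 + 2k3 + k4).
x=0.000000, p=-2.200000:
  k1 = f(0.000000, -2.200000) = -2.332000
  k2 = f(0.260000, -2.806320) = -2.592499
  k3 = f(0.260000, -2.874050) = -2.664293
  k4 = f(0.520000, -3.585432) = -3.036158
  p ← -2.200000 + (0.52/6)·(k1 + 2k2 + 2k3 + k4) = -3.576418
x=0.520000, p=-3.576418:
  k1 = f(0.520000, -3.576418) = -3.026603
  k2 = f(0.780000, -4.363334) = -3.478534
  k3 = f(0.780000, -4.480837) = -3.603087
  k4 = f(1.040000, -5.450023) = -4.248224
  p ← -3.576418 + (0.52/6)·(k1 + 2k2 + 2k3 + k4) = -5.434384
p(1.04) ≈ -5.4344

-5.4344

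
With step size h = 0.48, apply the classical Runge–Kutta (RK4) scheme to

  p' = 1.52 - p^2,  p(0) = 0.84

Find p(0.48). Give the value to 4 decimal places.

1.0942

RK4: k1 = f(t_n, p_n); k2 = f(t_n + h/2, p_n + (h/2)·k1); k3 = f(t_n + h/2, p_n + (h/2)·k2); k4 = f(t_n + h, p_n + h·k3); p_{n+1} = p_n + (h/6)·(k1 + 2k2 + 2k3 + k4).
t=0.000000, p=0.840000:
  k1 = f(0.000000, 0.840000) = 0.814400
  k2 = f(0.240000, 1.035456) = 0.447831
  k3 = f(0.240000, 0.947479) = 0.622283
  k4 = f(0.480000, 1.138696) = 0.223372
  p ← 0.840000 + (0.48/6)·(k1 + 2k2 + 2k3 + k4) = 1.094240
p(0.48) ≈ 1.0942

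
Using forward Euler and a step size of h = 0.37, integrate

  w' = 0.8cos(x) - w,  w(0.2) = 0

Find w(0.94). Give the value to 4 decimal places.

Euler: w_{n+1} = w_n + h·f(x_n, w_n).
x=0.200000, w=0.000000: f=0.784053 → w ← 0.000000 + 0.37·0.784053 = 0.290100
x=0.570000, w=0.290100: f=0.383421 → w ← 0.290100 + 0.37·0.383421 = 0.431966
w(0.94) ≈ 0.4320

0.4320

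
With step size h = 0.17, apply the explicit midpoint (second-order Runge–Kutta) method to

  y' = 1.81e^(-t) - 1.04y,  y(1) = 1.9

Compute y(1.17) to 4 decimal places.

Midpoint: k1 = f(t_n, y_n); k2 = f(t_n + h/2, y_n + (h/2)·k1); y_{n+1} = y_n + h·k2.
t=1.000000, y=1.900000:
  k1 = f(1.000000, 1.900000) = -1.310138
  k2 = f(1.085000, 1.788638) = -1.248582
  y ← 1.900000 + 0.17·(-1.248582) = 1.687741
y(1.17) ≈ 1.6877

1.6877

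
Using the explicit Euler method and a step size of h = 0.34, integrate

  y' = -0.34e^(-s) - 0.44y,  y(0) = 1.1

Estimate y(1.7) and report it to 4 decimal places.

Euler: y_{n+1} = y_n + h·f(s_n, y_n).
s=0.000000, y=1.100000: f=-0.824000 → y ← 1.100000 + 0.34·(-0.824000) = 0.819840
s=0.340000, y=0.819840: f=-0.602732 → y ← 0.819840 + 0.34·(-0.602732) = 0.614911
s=0.680000, y=0.614911: f=-0.442811 → y ← 0.614911 + 0.34·(-0.442811) = 0.464356
s=1.020000, y=0.464356: f=-0.326919 → y ← 0.464356 + 0.34·(-0.326919) = 0.353203
s=1.360000, y=0.353203: f=-0.242674 → y ← 0.353203 + 0.34·(-0.242674) = 0.270694
y(1.7) ≈ 0.2707

0.2707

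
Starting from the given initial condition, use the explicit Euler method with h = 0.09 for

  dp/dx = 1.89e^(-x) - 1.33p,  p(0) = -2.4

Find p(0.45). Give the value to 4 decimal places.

-0.7174

Euler: p_{n+1} = p_n + h·f(x_n, p_n).
x=0.000000, p=-2.400000: f=5.082000 → p ← -2.400000 + 0.09·5.082000 = -1.942620
x=0.090000, p=-1.942620: f=4.311015 → p ← -1.942620 + 0.09·4.311015 = -1.554629
x=0.180000, p=-1.554629: f=3.646317 → p ← -1.554629 + 0.09·3.646317 = -1.226460
x=0.270000, p=-1.226460: f=3.073979 → p ← -1.226460 + 0.09·3.073979 = -0.949802
x=0.360000, p=-0.949802: f=2.581845 → p ← -0.949802 + 0.09·2.581845 = -0.717436
p(0.45) ≈ -0.7174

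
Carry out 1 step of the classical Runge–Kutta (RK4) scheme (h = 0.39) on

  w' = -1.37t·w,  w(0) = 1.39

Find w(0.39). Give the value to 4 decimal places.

1.2525

RK4: k1 = f(t_n, w_n); k2 = f(t_n + h/2, w_n + (h/2)·k1); k3 = f(t_n + h/2, w_n + (h/2)·k2); k4 = f(t_n + h, w_n + h·k3); w_{n+1} = w_n + (h/6)·(k1 + 2k2 + 2k3 + k4).
t=0.000000, w=1.390000:
  k1 = f(0.000000, 1.390000) = 0.000000
  k2 = f(0.195000, 1.390000) = -0.371339
  k3 = f(0.195000, 1.317589) = -0.351994
  k4 = f(0.390000, 1.252722) = -0.669330
  w ← 1.390000 + (0.39/6)·(k1 + 2k2 + 2k3 + k4) = 1.252460
w(0.39) ≈ 1.2525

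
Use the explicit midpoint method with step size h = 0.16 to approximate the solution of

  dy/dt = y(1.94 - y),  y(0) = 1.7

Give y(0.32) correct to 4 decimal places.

1.8022

Midpoint: k1 = f(t_n, y_n); k2 = f(t_n + h/2, y_n + (h/2)·k1); y_{n+1} = y_n + h·k2.
t=0.000000, y=1.700000:
  k1 = f(0.000000, 1.700000) = 0.408000
  k2 = f(0.080000, 1.732640) = 0.359280
  y ← 1.700000 + 0.16·0.359280 = 1.757485
t=0.160000, y=1.757485:
  k1 = f(0.160000, 1.757485) = 0.320768
  k2 = f(0.240000, 1.783146) = 0.279693
  y ← 1.757485 + 0.16·0.279693 = 1.802236
y(0.32) ≈ 1.8022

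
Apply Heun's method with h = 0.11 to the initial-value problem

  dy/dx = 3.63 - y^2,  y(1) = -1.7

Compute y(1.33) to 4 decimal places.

Heun: k1 = f(x_n, y_n); k2 = f(x_n + h, y_n + h·k1); y_{n+1} = y_n + (h/2)·(k1 + k2).
x=1.000000, y=-1.700000:
  k1 = f(1.000000, -1.700000) = 0.740000
  k2 = f(1.110000, -1.618600) = 1.010134
  y ← -1.700000 + (0.11/2)·(0.740000 + 1.010134) = -1.603743
x=1.110000, y=-1.603743:
  k1 = f(1.110000, -1.603743) = 1.058010
  k2 = f(1.220000, -1.487362) = 1.417756
  y ← -1.603743 + (0.11/2)·(1.058010 + 1.417756) = -1.467576
x=1.220000, y=-1.467576:
  k1 = f(1.220000, -1.467576) = 1.476222
  k2 = f(1.330000, -1.305191) = 1.926476
  y ← -1.467576 + (0.11/2)·(1.476222 + 1.926476) = -1.280427
y(1.33) ≈ -1.2804

-1.2804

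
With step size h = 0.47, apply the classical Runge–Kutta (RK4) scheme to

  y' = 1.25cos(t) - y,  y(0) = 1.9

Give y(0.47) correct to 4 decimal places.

1.6372

RK4: k1 = f(t_n, y_n); k2 = f(t_n + h/2, y_n + (h/2)·k1); k3 = f(t_n + h/2, y_n + (h/2)·k2); k4 = f(t_n + h, y_n + h·k3); y_{n+1} = y_n + (h/6)·(k1 + 2k2 + 2k3 + k4).
t=0.000000, y=1.900000:
  k1 = f(0.000000, 1.900000) = -0.650000
  k2 = f(0.235000, 1.747250) = -0.531607
  k3 = f(0.235000, 1.775072) = -0.559429
  k4 = f(0.470000, 1.637068) = -0.522608
  y ← 1.900000 + (0.47/6)·(k1 + 2k2 + 2k3 + k4) = 1.637217
y(0.47) ≈ 1.6372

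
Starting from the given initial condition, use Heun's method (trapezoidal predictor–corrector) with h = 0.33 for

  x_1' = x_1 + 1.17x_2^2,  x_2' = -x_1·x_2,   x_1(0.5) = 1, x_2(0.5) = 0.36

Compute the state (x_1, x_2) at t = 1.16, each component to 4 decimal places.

Heun on (x_1,x_2): k1 = f(t_n, state_n); k2 = f(t_n + h, state_n + h·k1); state_{n+1} = state_n + (h/2)·(k1 + k2).
0.500000: (1.000000, 0.360000)
  k1 = (1.151632, -0.360000)
  predictor → (1.380039, 0.241200)
  k2 = (1.448106, -0.332865)
  → (1.428957, 0.245677)
0.830000: (1.428957, 0.245677)
  k1 = (1.499575, -0.351062)
  predictor → (1.923816, 0.129827)
  k2 = (1.943537, -0.249763)
  → (1.997070, 0.146541)
(x_1(1.16), x_2(1.16)) ≈ (1.9971, 0.1465)

1.9971, 0.1465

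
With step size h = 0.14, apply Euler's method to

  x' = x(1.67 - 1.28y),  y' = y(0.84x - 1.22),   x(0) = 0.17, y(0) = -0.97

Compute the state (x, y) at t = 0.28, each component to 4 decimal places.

Euler on (x,y): x_{n+1} = x_n + h·x', y_{n+1} = y_n + h·y'.
0.000000: (0.170000, -0.970000); f=(0.494972, 1.044884) → (0.239296, -0.823716)
0.140000: (0.239296, -0.823716); f=(0.651928, 0.839360) → (0.330566, -0.706206)
(x(0.28), y(0.28)) ≈ (0.3306, -0.7062)

0.3306, -0.7062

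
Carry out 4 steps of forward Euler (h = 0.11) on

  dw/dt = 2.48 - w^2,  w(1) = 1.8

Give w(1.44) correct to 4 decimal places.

1.6124

Euler: w_{n+1} = w_n + h·f(t_n, w_n).
t=1.000000, w=1.800000: f=-0.760000 → w ← 1.800000 + 0.11·(-0.760000) = 1.716400
t=1.110000, w=1.716400: f=-0.466029 → w ← 1.716400 + 0.11·(-0.466029) = 1.665137
t=1.220000, w=1.665137: f=-0.292681 → w ← 1.665137 + 0.11·(-0.292681) = 1.632942
t=1.330000, w=1.632942: f=-0.186499 → w ← 1.632942 + 0.11·(-0.186499) = 1.612427
w(1.44) ≈ 1.6124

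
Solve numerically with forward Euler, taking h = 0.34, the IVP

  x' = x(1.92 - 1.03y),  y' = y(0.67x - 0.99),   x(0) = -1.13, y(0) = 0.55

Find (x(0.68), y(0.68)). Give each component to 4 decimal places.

Euler on (x,y): x_{n+1} = x_n + h·x', y_{n+1} = y_n + h·y'.
0.000000: (-1.130000, 0.550000); f=(-1.529455, -0.960905) → (-1.650015, 0.223292)
0.340000: (-1.650015, 0.223292); f=(-2.788540, -0.467911) → (-2.598118, 0.064202)
(x(0.68), y(0.68)) ≈ (-2.5981, 0.0642)

-2.5981, 0.0642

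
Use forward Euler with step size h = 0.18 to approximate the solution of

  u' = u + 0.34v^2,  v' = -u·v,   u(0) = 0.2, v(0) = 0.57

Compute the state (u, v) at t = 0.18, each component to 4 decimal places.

0.2559, 0.5495

Euler on (u,v): u_{n+1} = u_n + h·u', v_{n+1} = v_n + h·v'.
0.000000: (0.200000, 0.570000); f=(0.310466, -0.114000) → (0.255884, 0.549480)
(u(0.18), v(0.18)) ≈ (0.2559, 0.5495)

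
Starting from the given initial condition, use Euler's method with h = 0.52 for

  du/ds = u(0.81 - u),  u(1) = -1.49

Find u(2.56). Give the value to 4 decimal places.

Euler: u_{n+1} = u_n + h·f(s_n, u_n).
s=1.000000, u=-1.490000: f=-3.427000 → u ← -1.490000 + 0.52·(-3.427000) = -3.272040
s=1.520000, u=-3.272040: f=-13.356598 → u ← -3.272040 + 0.52·(-13.356598) = -10.217471
s=2.040000, u=-10.217471: f=-112.672866 → u ← -10.217471 + 0.52·(-112.672866) = -68.807361
u(2.56) ≈ -68.8074

-68.8074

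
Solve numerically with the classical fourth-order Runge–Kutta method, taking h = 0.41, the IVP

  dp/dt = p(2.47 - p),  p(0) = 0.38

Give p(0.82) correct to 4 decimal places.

1.4299

RK4: k1 = f(t_n, p_n); k2 = f(t_n + h/2, p_n + (h/2)·k1); k3 = f(t_n + h/2, p_n + (h/2)·k2); k4 = f(t_n + h, p_n + h·k3); p_{n+1} = p_n + (h/6)·(k1 + 2k2 + 2k3 + k4).
t=0.000000, p=0.380000:
  k1 = f(0.000000, 0.380000) = 0.794200
  k2 = f(0.205000, 0.542811) = 1.046099
  k3 = f(0.205000, 0.594450) = 1.114921
  k4 = f(0.410000, 0.837118) = 1.366915
  p ← 0.380000 + (0.41/6)·(k1 + 2k2 + 2k3 + k4) = 0.823016
t=0.410000, p=0.823016:
  k1 = f(0.410000, 0.823016) = 1.355494
  k2 = f(0.615000, 1.100892) = 1.507240
  k3 = f(0.615000, 1.132000) = 1.514616
  k4 = f(0.820000, 1.444008) = 1.481541
  p ← 0.823016 + (0.41/6)·(k1 + 2k2 + 2k3 + k4) = 1.429867
p(0.82) ≈ 1.4299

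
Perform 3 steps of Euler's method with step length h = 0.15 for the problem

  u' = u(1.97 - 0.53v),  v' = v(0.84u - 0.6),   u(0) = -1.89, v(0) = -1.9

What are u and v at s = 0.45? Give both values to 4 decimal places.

Euler on (u,v): u_{n+1} = u_n + h·u', v_{n+1} = v_n + h·v'.
0.000000: (-1.890000, -1.900000); f=(-5.626530, 4.156440) → (-2.733979, -1.276534)
0.150000: (-2.733979, -1.276534); f=(-7.235649, 3.697535) → (-3.819327, -0.721904)
0.300000: (-3.819327, -0.721904); f=(-8.985383, 2.749179) → (-5.167134, -0.309527)
(u(0.45), v(0.45)) ≈ (-5.1671, -0.3095)

-5.1671, -0.3095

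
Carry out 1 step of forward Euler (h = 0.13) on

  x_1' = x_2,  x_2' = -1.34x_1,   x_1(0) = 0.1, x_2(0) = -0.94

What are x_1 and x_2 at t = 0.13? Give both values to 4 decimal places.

Euler on (x_1,x_2): x_1_{n+1} = x_1_n + h·x_1', x_2_{n+1} = x_2_n + h·x_2'.
0.000000: (0.100000, -0.940000); f=(-0.940000, -0.134000) → (-0.022200, -0.957420)
(x_1(0.13), x_2(0.13)) ≈ (-0.0222, -0.9574)

-0.0222, -0.9574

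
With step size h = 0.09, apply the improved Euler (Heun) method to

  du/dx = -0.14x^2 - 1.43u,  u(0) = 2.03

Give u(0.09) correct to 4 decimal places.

Heun: k1 = f(x_n, u_n); k2 = f(x_n + h, u_n + h·k1); u_{n+1} = u_n + (h/2)·(k1 + k2).
x=0.000000, u=2.030000:
  k1 = f(0.000000, 2.030000) = -2.902900
  k2 = f(0.090000, 1.768739) = -2.530431
  u ← 2.030000 + (0.09/2)·(-2.902900 + (-2.530431)) = 1.785500
u(0.09) ≈ 1.7855

1.7855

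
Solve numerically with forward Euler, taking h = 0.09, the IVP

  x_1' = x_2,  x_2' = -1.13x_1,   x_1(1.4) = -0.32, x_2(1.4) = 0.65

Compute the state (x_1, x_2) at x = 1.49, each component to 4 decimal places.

Euler on (x_1,x_2): x_1_{n+1} = x_1_n + h·x_1', x_2_{n+1} = x_2_n + h·x_2'.
1.400000: (-0.320000, 0.650000); f=(0.650000, 0.361600) → (-0.261500, 0.682544)
(x_1(1.49), x_2(1.49)) ≈ (-0.2615, 0.6825)

-0.2615, 0.6825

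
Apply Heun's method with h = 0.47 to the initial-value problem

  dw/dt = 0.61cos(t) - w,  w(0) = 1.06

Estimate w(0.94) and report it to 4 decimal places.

0.7176

Heun: k1 = f(t_n, w_n); k2 = f(t_n + h, w_n + h·k1); w_{n+1} = w_n + (h/2)·(k1 + k2).
t=0.000000, w=1.060000:
  k1 = f(0.000000, 1.060000) = -0.450000
  k2 = f(0.470000, 0.848500) = -0.304643
  w ← 1.060000 + (0.47/2)·(-0.450000 + (-0.304643)) = 0.882659
t=0.470000, w=0.882659:
  k1 = f(0.470000, 0.882659) = -0.338802
  k2 = f(0.940000, 0.723422) = -0.363651
  w ← 0.882659 + (0.47/2)·(-0.338802 + (-0.363651)) = 0.717582
w(0.94) ≈ 0.7176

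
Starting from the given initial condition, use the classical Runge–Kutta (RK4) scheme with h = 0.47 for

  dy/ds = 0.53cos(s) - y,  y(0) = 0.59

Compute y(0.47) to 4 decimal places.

RK4: k1 = f(s_n, y_n); k2 = f(s_n + h/2, y_n + (h/2)·k1); k3 = f(s_n + h/2, y_n + (h/2)·k2); k4 = f(s_n + h, y_n + h·k3); y_{n+1} = y_n + (h/6)·(k1 + 2k2 + 2k3 + k4).
s=0.000000, y=0.590000:
  k1 = f(0.000000, 0.590000) = -0.060000
  k2 = f(0.235000, 0.575900) = -0.060467
  k3 = f(0.235000, 0.575790) = -0.060358
  k4 = f(0.470000, 0.561632) = -0.089101
  y ← 0.590000 + (0.47/6)·(k1 + 2k2 + 2k3 + k4) = 0.559391
y(0.47) ≈ 0.5594

0.5594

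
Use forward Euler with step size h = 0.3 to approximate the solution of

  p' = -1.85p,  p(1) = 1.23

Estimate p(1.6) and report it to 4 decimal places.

0.2436

Euler: p_{n+1} = p_n + h·f(t_n, p_n).
t=1.000000, p=1.230000: f=-2.275500 → p ← 1.230000 + 0.3·(-2.275500) = 0.547350
t=1.300000, p=0.547350: f=-1.012598 → p ← 0.547350 + 0.3·(-1.012598) = 0.243571
p(1.6) ≈ 0.2436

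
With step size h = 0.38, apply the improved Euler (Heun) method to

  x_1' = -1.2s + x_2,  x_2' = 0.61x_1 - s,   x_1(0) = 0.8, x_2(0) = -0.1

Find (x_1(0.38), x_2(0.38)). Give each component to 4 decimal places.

0.7106, 0.0088

Heun on (x_1,x_2): k1 = f(s_n, state_n); k2 = f(s_n + h, state_n + h·k1); state_{n+1} = state_n + (h/2)·(k1 + k2).
0.000000: (0.800000, -0.100000)
  k1 = (-0.100000, 0.488000)
  predictor → (0.762000, 0.085440)
  k2 = (-0.370560, 0.084820)
  → (0.710594, 0.008836)
(x_1(0.38), x_2(0.38)) ≈ (0.7106, 0.0088)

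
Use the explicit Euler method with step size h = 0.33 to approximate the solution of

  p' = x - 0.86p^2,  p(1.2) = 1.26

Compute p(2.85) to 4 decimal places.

1.7024

Euler: p_{n+1} = p_n + h·f(x_n, p_n).
x=1.200000, p=1.260000: f=-0.165336 → p ← 1.260000 + 0.33·(-0.165336) = 1.205439
x=1.530000, p=1.205439: f=0.280348 → p ← 1.205439 + 0.33·0.280348 = 1.297954
x=1.860000, p=1.297954: f=0.411171 → p ← 1.297954 + 0.33·0.411171 = 1.433641
x=2.190000, p=1.433641: f=0.422420 → p ← 1.433641 + 0.33·0.422420 = 1.573039
x=2.520000, p=1.573039: f=0.391971 → p ← 1.573039 + 0.33·0.391971 = 1.702390
p(2.85) ≈ 1.7024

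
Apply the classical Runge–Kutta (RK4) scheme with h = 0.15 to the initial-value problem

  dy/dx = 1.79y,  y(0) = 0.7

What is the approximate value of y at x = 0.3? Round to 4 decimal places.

RK4: k1 = f(x_n, y_n); k2 = f(x_n + h/2, y_n + (h/2)·k1); k3 = f(x_n + h/2, y_n + (h/2)·k2); k4 = f(x_n + h, y_n + h·k3); y_{n+1} = y_n + (h/6)·(k1 + 2k2 + 2k3 + k4).
x=0.000000, y=0.700000:
  k1 = f(0.000000, 0.700000) = 1.253000
  k2 = f(0.075000, 0.793975) = 1.421215
  k3 = f(0.075000, 0.806591) = 1.443798
  k4 = f(0.150000, 0.916570) = 1.640660
  y ← 0.700000 + (0.15/6)·(k1 + 2k2 + 2k3 + k4) = 0.915592
x=0.150000, y=0.915592:
  k1 = f(0.150000, 0.915592) = 1.638910
  k2 = f(0.225000, 1.038510) = 1.858934
  k3 = f(0.225000, 1.055012) = 1.888472
  k4 = f(0.300000, 1.198863) = 2.145965
  y ← 0.915592 + (0.15/6)·(k1 + 2k2 + 2k3 + k4) = 1.197584
y(0.3) ≈ 1.1976

1.1976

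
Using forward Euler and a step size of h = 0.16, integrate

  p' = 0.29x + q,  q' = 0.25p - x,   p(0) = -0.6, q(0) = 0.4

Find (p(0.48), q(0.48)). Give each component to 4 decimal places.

-0.4009, 0.2590

Euler on (p,q): p_{n+1} = p_n + h·p', q_{n+1} = q_n + h·q'.
0.000000: (-0.600000, 0.400000); f=(0.400000, -0.150000) → (-0.536000, 0.376000)
0.160000: (-0.536000, 0.376000); f=(0.422400, -0.294000) → (-0.468416, 0.328960)
0.320000: (-0.468416, 0.328960); f=(0.421760, -0.437104) → (-0.400934, 0.259023)
(p(0.48), q(0.48)) ≈ (-0.4009, 0.2590)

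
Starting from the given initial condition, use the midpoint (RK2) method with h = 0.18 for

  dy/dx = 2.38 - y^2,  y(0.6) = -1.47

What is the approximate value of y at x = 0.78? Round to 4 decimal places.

Midpoint: k1 = f(x_n, y_n); k2 = f(x_n + h/2, y_n + (h/2)·k1); y_{n+1} = y_n + h·k2.
x=0.600000, y=-1.470000:
  k1 = f(0.600000, -1.470000) = 0.219100
  k2 = f(0.690000, -1.450281) = 0.276685
  y ← -1.470000 + 0.18·0.276685 = -1.420197
y(0.78) ≈ -1.4202

-1.4202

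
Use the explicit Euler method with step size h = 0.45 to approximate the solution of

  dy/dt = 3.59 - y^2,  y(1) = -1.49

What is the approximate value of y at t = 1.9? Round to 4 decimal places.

0.3986

Euler: y_{n+1} = y_n + h·f(t_n, y_n).
t=1.000000, y=-1.490000: f=1.369900 → y ← -1.490000 + 0.45·1.369900 = -0.873545
t=1.450000, y=-0.873545: f=2.826919 → y ← -0.873545 + 0.45·2.826919 = 0.398569
y(1.9) ≈ 0.3986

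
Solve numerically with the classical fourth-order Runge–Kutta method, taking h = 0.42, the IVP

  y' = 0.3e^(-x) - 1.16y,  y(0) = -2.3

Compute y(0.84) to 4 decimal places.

RK4: k1 = f(x_n, y_n); k2 = f(x_n + h/2, y_n + (h/2)·k1); k3 = f(x_n + h/2, y_n + (h/2)·k2); k4 = f(x_n + h, y_n + h·k3); y_{n+1} = y_n + (h/6)·(k1 + 2k2 + 2k3 + k4).
x=0.000000, y=-2.300000:
  k1 = f(0.000000, -2.300000) = 2.968000
  k2 = f(0.210000, -1.676720) = 2.188170
  k3 = f(0.210000, -1.840484) = 2.378137
  k4 = f(0.420000, -1.301182) = 1.706486
  y ← -2.300000 + (0.42/6)·(k1 + 2k2 + 2k3 + k4) = -1.333503
x=0.420000, y=-1.333503:
  k1 = f(0.420000, -1.333503) = 1.743977
  k2 = f(0.630000, -0.967268) = 1.281808
  k3 = f(0.630000, -1.064323) = 1.394393
  k4 = f(0.840000, -0.747858) = 0.997029
  y ← -1.333503 + (0.42/6)·(k1 + 2k2 + 2k3 + k4) = -0.766964
y(0.84) ≈ -0.7670

-0.7670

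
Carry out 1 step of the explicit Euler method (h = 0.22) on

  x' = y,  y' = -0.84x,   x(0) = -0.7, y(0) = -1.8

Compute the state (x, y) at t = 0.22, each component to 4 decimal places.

-1.0960, -1.6706

Euler on (x,y): x_{n+1} = x_n + h·x', y_{n+1} = y_n + h·y'.
0.000000: (-0.700000, -1.800000); f=(-1.800000, 0.588000) → (-1.096000, -1.670640)
(x(0.22), y(0.22)) ≈ (-1.0960, -1.6706)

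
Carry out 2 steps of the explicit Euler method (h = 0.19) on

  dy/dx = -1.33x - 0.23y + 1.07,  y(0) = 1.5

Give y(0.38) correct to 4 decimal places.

Euler: y_{n+1} = y_n + h·f(x_n, y_n).
x=0.000000, y=1.500000: f=0.725000 → y ← 1.500000 + 0.19·0.725000 = 1.637750
x=0.190000, y=1.637750: f=0.440617 → y ← 1.637750 + 0.19·0.440617 = 1.721467
y(0.38) ≈ 1.7215

1.7215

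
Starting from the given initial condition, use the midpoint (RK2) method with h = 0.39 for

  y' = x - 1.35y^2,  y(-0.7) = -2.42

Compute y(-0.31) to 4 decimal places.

Midpoint: k1 = f(x_n, y_n); k2 = f(x_n + h/2, y_n + (h/2)·k1); y_{n+1} = y_n + h·k2.
x=-0.700000, y=-2.420000:
  k1 = f(-0.700000, -2.420000) = -8.606140
  k2 = f(-0.505000, -4.098197) = -23.178548
  y ← -2.420000 + 0.39·(-23.178548) = -11.459634
y(-0.31) ≈ -11.4596

-11.4596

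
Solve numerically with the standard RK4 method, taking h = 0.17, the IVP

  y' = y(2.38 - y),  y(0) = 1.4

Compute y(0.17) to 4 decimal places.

RK4: k1 = f(t_n, y_n); k2 = f(t_n + h/2, y_n + (h/2)·k1); k3 = f(t_n + h/2, y_n + (h/2)·k2); k4 = f(t_n + h, y_n + h·k3); y_{n+1} = y_n + (h/6)·(k1 + 2k2 + 2k3 + k4).
t=0.000000, y=1.400000:
  k1 = f(0.000000, 1.400000) = 1.372000
  k2 = f(0.085000, 1.516620) = 1.309419
  k3 = f(0.085000, 1.511301) = 1.312866
  k4 = f(0.170000, 1.623187) = 1.228449
  y ← 1.400000 + (0.17/6)·(k1 + 2k2 + 2k3 + k4) = 1.622276
y(0.17) ≈ 1.6223

1.6223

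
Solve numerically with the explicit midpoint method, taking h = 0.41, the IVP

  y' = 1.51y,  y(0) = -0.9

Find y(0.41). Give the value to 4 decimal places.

-1.6297

Midpoint: k1 = f(s_n, y_n); k2 = f(s_n + h/2, y_n + (h/2)·k1); y_{n+1} = y_n + h·k2.
s=0.000000, y=-0.900000:
  k1 = f(0.000000, -0.900000) = -1.359000
  k2 = f(0.205000, -1.178595) = -1.779678
  y ← -0.900000 + 0.41·(-1.779678) = -1.629668
y(0.41) ≈ -1.6297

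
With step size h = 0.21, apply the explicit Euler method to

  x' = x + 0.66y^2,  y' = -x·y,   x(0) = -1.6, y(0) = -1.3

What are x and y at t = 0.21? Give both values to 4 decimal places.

Euler on (x,y): x_{n+1} = x_n + h·x', y_{n+1} = y_n + h·y'.
0.000000: (-1.600000, -1.300000); f=(-0.484600, -2.080000) → (-1.701766, -1.736800)
(x(0.21), y(0.21)) ≈ (-1.7018, -1.7368)

-1.7018, -1.7368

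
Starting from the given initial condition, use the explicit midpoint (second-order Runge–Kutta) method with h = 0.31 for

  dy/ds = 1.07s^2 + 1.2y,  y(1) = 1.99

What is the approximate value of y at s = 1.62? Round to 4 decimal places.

5.6777

Midpoint: k1 = f(s_n, y_n); k2 = f(s_n + h/2, y_n + (h/2)·k1); y_{n+1} = y_n + h·k2.
s=1.000000, y=1.990000:
  k1 = f(1.000000, 1.990000) = 3.458000
  k2 = f(1.155000, 2.525990) = 4.458595
  y ← 1.990000 + 0.31·4.458595 = 3.372164
s=1.310000, y=3.372164:
  k1 = f(1.310000, 3.372164) = 5.882824
  k2 = f(1.465000, 4.284002) = 7.437263
  y ← 3.372164 + 0.31·7.437263 = 5.677716
y(1.62) ≈ 5.6777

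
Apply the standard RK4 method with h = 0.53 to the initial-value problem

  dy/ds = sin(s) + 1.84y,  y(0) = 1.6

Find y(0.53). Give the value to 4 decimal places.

RK4: k1 = f(s_n, y_n); k2 = f(s_n + h/2, y_n + (h/2)·k1); k3 = f(s_n + h/2, y_n + (h/2)·k2); k4 = f(s_n + h, y_n + h·k3); y_{n+1} = y_n + (h/6)·(k1 + 2k2 + 2k3 + k4).
s=0.000000, y=1.600000:
  k1 = f(0.000000, 1.600000) = 2.944000
  k2 = f(0.265000, 2.380160) = 4.641404
  k3 = f(0.265000, 2.829972) = 5.469058
  k4 = f(0.530000, 4.498601) = 8.782958
  y ← 1.600000 + (0.53/6)·(k1 + 2k2 + 2k3 + k4) = 4.422063
y(0.53) ≈ 4.4221

4.4221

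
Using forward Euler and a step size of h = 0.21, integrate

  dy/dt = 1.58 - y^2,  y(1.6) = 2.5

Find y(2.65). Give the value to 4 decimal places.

Euler: y_{n+1} = y_n + h·f(t_n, y_n).
t=1.600000, y=2.500000: f=-4.670000 → y ← 2.500000 + 0.21·(-4.670000) = 1.519300
t=1.810000, y=1.519300: f=-0.728272 → y ← 1.519300 + 0.21·(-0.728272) = 1.366363
t=2.020000, y=1.366363: f=-0.286947 → y ← 1.366363 + 0.21·(-0.286947) = 1.306104
t=2.230000, y=1.306104: f=-0.125907 → y ← 1.306104 + 0.21·(-0.125907) = 1.279663
t=2.440000, y=1.279663: f=-0.057538 → y ← 1.279663 + 0.21·(-0.057538) = 1.267580
y(2.65) ≈ 1.2676

1.2676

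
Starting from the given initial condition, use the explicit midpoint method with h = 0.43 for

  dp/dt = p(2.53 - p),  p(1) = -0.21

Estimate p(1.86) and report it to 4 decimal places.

-2.2206

Midpoint: k1 = f(t_n, p_n); k2 = f(t_n + h/2, p_n + (h/2)·k1); p_{n+1} = p_n + h·k2.
t=1.000000, p=-0.210000:
  k1 = f(1.000000, -0.210000) = -0.575400
  k2 = f(1.215000, -0.333711) = -0.955652
  p ← -0.210000 + 0.43·(-0.955652) = -0.620930
t=1.430000, p=-0.620930:
  k1 = f(1.430000, -0.620930) = -1.956508
  k2 = f(1.645000, -1.041580) = -3.720084
  p ← -0.620930 + 0.43·(-3.720084) = -2.220566
p(1.86) ≈ -2.2206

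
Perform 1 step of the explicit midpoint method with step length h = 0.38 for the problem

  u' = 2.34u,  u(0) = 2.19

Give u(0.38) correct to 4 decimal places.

5.0031

Midpoint: k1 = f(x_n, u_n); k2 = f(x_n + h/2, u_n + (h/2)·k1); u_{n+1} = u_n + h·k2.
x=0.000000, u=2.190000:
  k1 = f(0.000000, 2.190000) = 5.124600
  k2 = f(0.190000, 3.163674) = 7.402997
  u ← 2.190000 + 0.38·7.402997 = 5.003139
u(0.38) ≈ 5.0031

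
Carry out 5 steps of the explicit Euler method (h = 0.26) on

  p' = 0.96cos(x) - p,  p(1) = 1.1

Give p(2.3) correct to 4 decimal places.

0.1712

Euler: p_{n+1} = p_n + h·f(x_n, p_n).
x=1.000000, p=1.100000: f=-0.581310 → p ← 1.100000 + 0.26·(-0.581310) = 0.948859
x=1.260000, p=0.948859: f=-0.655275 → p ← 0.948859 + 0.26·(-0.655275) = 0.778488
x=1.520000, p=0.778488: f=-0.729744 → p ← 0.778488 + 0.26·(-0.729744) = 0.588754
x=1.780000, p=0.588754: f=-0.788128 → p ← 0.588754 + 0.26·(-0.788128) = 0.383841
x=2.040000, p=0.383841: f=-0.817930 → p ← 0.383841 + 0.26·(-0.817930) = 0.171179
p(2.3) ≈ 0.1712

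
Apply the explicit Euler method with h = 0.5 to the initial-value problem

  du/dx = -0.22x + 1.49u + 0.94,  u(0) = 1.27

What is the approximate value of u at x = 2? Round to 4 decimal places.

Euler: u_{n+1} = u_n + h·f(x_n, u_n).
x=0.000000, u=1.270000: f=2.832300 → u ← 1.270000 + 0.5·2.832300 = 2.686150
x=0.500000, u=2.686150: f=4.832364 → u ← 2.686150 + 0.5·4.832364 = 5.102332
x=1.000000, u=5.102332: f=8.322474 → u ← 5.102332 + 0.5·8.322474 = 9.263569
x=1.500000, u=9.263569: f=14.412718 → u ← 9.263569 + 0.5·14.412718 = 16.469928
u(2) ≈ 16.4699

16.4699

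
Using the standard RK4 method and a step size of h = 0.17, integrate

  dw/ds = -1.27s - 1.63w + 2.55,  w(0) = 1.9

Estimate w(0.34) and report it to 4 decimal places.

RK4: k1 = f(s_n, w_n); k2 = f(s_n + h/2, w_n + (h/2)·k1); k3 = f(s_n + h/2, w_n + (h/2)·k2); k4 = f(s_n + h, w_n + h·k3); w_{n+1} = w_n + (h/6)·(k1 + 2k2 + 2k3 + k4).
s=0.000000, w=1.900000:
  k1 = f(0.000000, 1.900000) = -0.547000
  k2 = f(0.085000, 1.853505) = -0.579163
  k3 = f(0.085000, 1.850771) = -0.574707
  k4 = f(0.170000, 1.802300) = -0.603649
  w ← 1.900000 + (0.17/6)·(k1 + 2k2 + 2k3 + k4) = 1.802012
s=0.170000, w=1.802012:
  k1 = f(0.170000, 1.802012) = -0.603180
  k2 = f(0.255000, 1.750742) = -0.627559
  k3 = f(0.255000, 1.748670) = -0.624182
  k4 = f(0.340000, 1.695901) = -0.646119
  w ← 1.802012 + (0.17/6)·(k1 + 2k2 + 2k3 + k4) = 1.695683
w(0.34) ≈ 1.6957

1.6957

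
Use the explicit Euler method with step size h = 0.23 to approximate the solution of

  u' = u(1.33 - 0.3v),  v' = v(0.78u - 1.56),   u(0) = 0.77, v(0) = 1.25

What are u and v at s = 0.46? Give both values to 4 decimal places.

Euler on (u,v): u_{n+1} = u_n + h·u', v_{n+1} = v_n + h·v'.
0.000000: (0.770000, 1.250000); f=(0.735350, -1.199250) → (0.939131, 0.974172)
0.230000: (0.939131, 0.974172); f=(0.974581, -0.806107) → (1.163284, 0.788768)
(u(0.46), v(0.46)) ≈ (1.1633, 0.7888)

1.1633, 0.7888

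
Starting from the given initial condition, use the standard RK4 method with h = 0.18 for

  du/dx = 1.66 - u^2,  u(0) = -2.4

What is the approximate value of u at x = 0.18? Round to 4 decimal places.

RK4: k1 = f(x_n, u_n); k2 = f(x_n + h/2, u_n + (h/2)·k1); k3 = f(x_n + h/2, u_n + (h/2)·k2); k4 = f(x_n + h, u_n + h·k3); u_{n+1} = u_n + (h/6)·(k1 + 2k2 + 2k3 + k4).
x=0.000000, u=-2.400000:
  k1 = f(0.000000, -2.400000) = -4.100000
  k2 = f(0.090000, -2.769000) = -6.007361
  k3 = f(0.090000, -2.940662) = -6.987496
  k4 = f(0.180000, -3.657749) = -11.719130
  u ← -2.400000 + (0.18/6)·(k1 + 2k2 + 2k3 + k4) = -3.654265
u(0.18) ≈ -3.6543

-3.6543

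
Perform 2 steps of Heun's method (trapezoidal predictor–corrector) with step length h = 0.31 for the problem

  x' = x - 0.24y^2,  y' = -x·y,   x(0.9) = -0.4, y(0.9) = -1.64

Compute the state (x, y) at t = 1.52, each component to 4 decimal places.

-1.4925, -2.6923

Heun on (x,y): k1 = f(t_n, state_n); k2 = f(t_n + h, state_n + h·k1); state_{n+1} = state_n + (h/2)·(k1 + k2).
0.900000: (-0.400000, -1.640000)
  k1 = (-1.045504, -0.656000)
  predictor → (-0.724106, -1.843360)
  k2 = (-1.539621, -1.334788)
  → (-0.800694, -1.948572)
1.210000: (-0.800694, -1.948572)
  k1 = (-1.711958, -1.560211)
  predictor → (-1.331401, -2.432238)
  k2 = (-2.751188, -3.238284)
  → (-1.492482, -2.692339)
(x(1.52), y(1.52)) ≈ (-1.4925, -2.6923)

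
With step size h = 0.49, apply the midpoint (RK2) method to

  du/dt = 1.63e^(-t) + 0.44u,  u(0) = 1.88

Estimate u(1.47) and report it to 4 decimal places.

Midpoint: k1 = f(t_n, u_n); k2 = f(t_n + h/2, u_n + (h/2)·k1); u_{n+1} = u_n + h·k2.
t=0.000000, u=1.880000:
  k1 = f(0.000000, 1.880000) = 2.457200
  k2 = f(0.245000, 2.482014) = 2.367895
  u ← 1.880000 + 0.49·2.367895 = 3.040268
t=0.490000, u=3.040268:
  k1 = f(0.490000, 3.040268) = 2.336299
  k2 = f(0.735000, 3.612662) = 2.371165
  u ← 3.040268 + 0.49·2.371165 = 4.202139
t=0.980000, u=4.202139:
  k1 = f(0.980000, 4.202139) = 2.460698
  k2 = f(1.225000, 4.805010) = 2.593030
  u ← 4.202139 + 0.49·2.593030 = 5.472724
u(1.47) ≈ 5.4727

5.4727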